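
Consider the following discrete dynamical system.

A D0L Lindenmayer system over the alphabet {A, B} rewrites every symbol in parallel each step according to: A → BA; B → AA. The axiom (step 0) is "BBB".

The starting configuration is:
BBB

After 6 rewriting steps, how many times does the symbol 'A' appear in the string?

126

0) BBB
1) AAAAAA
2) BABABABABABA
3) AABAAABAAABAAABAAABAAABA
4) BABAAABABABAAABABABAAABABABAAABABABAAABABABAAABA
5) AABAAABABABAAABAAABAAABABABAAABAAABAAABABABAAABAAABAAABABABAAABAAABAAABABABAAABAAABAAABABABAAABA
6) BABAAABABABAAABAAABAAABABABAAABABABAAABABABAAABAAABAAABABA…BABABAAABAAABAAABABABAAABABABAAABABABAAABAAABAAABABABAAABA  (len 192)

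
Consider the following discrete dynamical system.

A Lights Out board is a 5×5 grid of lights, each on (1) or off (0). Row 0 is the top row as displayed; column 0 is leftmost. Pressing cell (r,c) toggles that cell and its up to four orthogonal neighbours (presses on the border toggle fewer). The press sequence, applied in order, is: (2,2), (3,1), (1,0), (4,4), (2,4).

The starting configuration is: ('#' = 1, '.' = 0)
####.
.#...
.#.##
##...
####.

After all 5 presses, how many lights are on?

0) ####.
.#...
.#.##
##...
####.
1) ####.
.##..
..#.#
###..
####.
2) ####.
.##..
.##.#
.....
#.##.
3) .###.
#.#..
###.#
.....
#.##.
4) .###.
#.#..
###.#
....#
#.#.#
5) .###.
#.#.#
####.
.....
#.#.#

13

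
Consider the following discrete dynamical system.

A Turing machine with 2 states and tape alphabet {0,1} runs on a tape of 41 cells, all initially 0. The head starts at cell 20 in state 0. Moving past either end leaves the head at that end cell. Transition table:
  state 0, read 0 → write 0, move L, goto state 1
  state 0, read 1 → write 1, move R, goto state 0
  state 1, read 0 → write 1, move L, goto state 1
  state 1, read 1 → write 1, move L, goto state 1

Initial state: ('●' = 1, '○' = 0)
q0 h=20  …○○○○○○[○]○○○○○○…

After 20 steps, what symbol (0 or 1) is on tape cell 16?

1

step 0: q0 h=20  …○○○○○○[○]○○○○○○…
step 1: q1 h=19  …○○○○○○[○]○○○○○○…
step 2: q1 h=18  …○○○○○○[○]●○○○○○…
step 3: q1 h=17  …○○○○○○[○]●●○○○○…
step 4: q1 h=16  …○○○○○○[○]●●●○○○…
step 5: q1 h=15  …○○○○○○[○]●●●●○○…
step 6: q1 h=14  …○○○○○○[○]●●●●●○…
step 7: q1 h=13  …○○○○○○[○]●●●●●●…
step 8: q1 h=12  …○○○○○○[○]●●●●●●…
step 9: q1 h=11  …○○○○○○[○]●●●●●●…
step 10: q1 h=10  …○○○○○○[○]●●●●●●…
step 11: q1 h= 9  …○○○○○○[○]●●●●●●…
step 12: q1 h= 8  …○○○○○○[○]●●●●●●…
step 13: q1 h= 7  …○○○○○○[○]●●●●●●…
step 14: q1 h= 6  |○○○○○○[○]●●●●●●…
step 15: q1 h= 5  |○○○○○[○]●●●●●●…
step 16: q1 h= 4  |○○○○[○]●●●●●●…
step 17: q1 h= 3  |○○○[○]●●●●●●…
step 18: q1 h= 2  |○○[○]●●●●●●…
step 19: q1 h= 1  |○[○]●●●●●●…
step 20: q1 h= 0  |[○]●●●●●●…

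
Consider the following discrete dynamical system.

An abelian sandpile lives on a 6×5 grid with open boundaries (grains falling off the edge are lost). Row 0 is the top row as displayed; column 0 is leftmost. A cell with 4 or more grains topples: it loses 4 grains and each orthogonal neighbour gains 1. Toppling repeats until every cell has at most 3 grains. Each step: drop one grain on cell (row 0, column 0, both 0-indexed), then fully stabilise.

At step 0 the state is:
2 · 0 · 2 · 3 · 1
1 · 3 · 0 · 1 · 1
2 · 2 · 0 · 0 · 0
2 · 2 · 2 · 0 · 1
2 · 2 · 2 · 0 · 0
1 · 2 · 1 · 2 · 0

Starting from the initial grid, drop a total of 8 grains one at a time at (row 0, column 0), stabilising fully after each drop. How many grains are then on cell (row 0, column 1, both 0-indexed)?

2

0) 2 · 0 · 2 · 3 · 1
1 · 3 · 0 · 1 · 1
2 · 2 · 0 · 0 · 0
2 · 2 · 2 · 0 · 1
2 · 2 · 2 · 0 · 0
1 · 2 · 1 · 2 · 0
1) 3 · 0 · 2 · 3 · 1
1 · 3 · 0 · 1 · 1
2 · 2 · 0 · 0 · 0
2 · 2 · 2 · 0 · 1
2 · 2 · 2 · 0 · 0
1 · 2 · 1 · 2 · 0
2) 0 · 1 · 2 · 3 · 1
2 · 3 · 0 · 1 · 1
2 · 2 · 0 · 0 · 0
2 · 2 · 2 · 0 · 1
2 · 2 · 2 · 0 · 0
1 · 2 · 1 · 2 · 0
3) 1 · 1 · 2 · 3 · 1
2 · 3 · 0 · 1 · 1
2 · 2 · 0 · 0 · 0
2 · 2 · 2 · 0 · 1
2 · 2 · 2 · 0 · 0
1 · 2 · 1 · 2 · 0
4) 2 · 1 · 2 · 3 · 1
2 · 3 · 0 · 1 · 1
2 · 2 · 0 · 0 · 0
2 · 2 · 2 · 0 · 1
2 · 2 · 2 · 0 · 0
1 · 2 · 1 · 2 · 0
5) 3 · 1 · 2 · 3 · 1
2 · 3 · 0 · 1 · 1
2 · 2 · 0 · 0 · 0
2 · 2 · 2 · 0 · 1
2 · 2 · 2 · 0 · 0
1 · 2 · 1 · 2 · 0
6) 0 · 2 · 2 · 3 · 1
3 · 3 · 0 · 1 · 1
2 · 2 · 0 · 0 · 0
2 · 2 · 2 · 0 · 1
2 · 2 · 2 · 0 · 0
1 · 2 · 1 · 2 · 0
7) 1 · 2 · 2 · 3 · 1
3 · 3 · 0 · 1 · 1
2 · 2 · 0 · 0 · 0
2 · 2 · 2 · 0 · 1
2 · 2 · 2 · 0 · 0
1 · 2 · 1 · 2 · 0
8) 2 · 2 · 2 · 3 · 1
3 · 3 · 0 · 1 · 1
2 · 2 · 0 · 0 · 0
2 · 2 · 2 · 0 · 1
2 · 2 · 2 · 0 · 0
1 · 2 · 1 · 2 · 0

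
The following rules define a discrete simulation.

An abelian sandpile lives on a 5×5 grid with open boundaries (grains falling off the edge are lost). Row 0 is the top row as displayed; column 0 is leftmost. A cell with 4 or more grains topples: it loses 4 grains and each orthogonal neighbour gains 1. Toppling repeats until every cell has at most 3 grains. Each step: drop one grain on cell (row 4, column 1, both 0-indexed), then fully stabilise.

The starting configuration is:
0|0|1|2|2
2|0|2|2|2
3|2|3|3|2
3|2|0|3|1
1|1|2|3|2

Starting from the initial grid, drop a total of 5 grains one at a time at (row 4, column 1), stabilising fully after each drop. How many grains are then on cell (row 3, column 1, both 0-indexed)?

gen 0: 0|0|1|2|2
2|0|2|2|2
3|2|3|3|2
3|2|0|3|1
1|1|2|3|2
gen 1: 0|0|1|2|2
2|0|2|2|2
3|2|3|3|2
3|2|0|3|1
1|2|2|3|2
gen 2: 0|0|1|2|2
2|0|2|2|2
3|2|3|3|2
3|2|0|3|1
1|3|2|3|2
gen 3: 0|0|1|2|2
2|0|2|2|2
3|2|3|3|2
3|3|0|3|1
2|0|3|3|2
gen 4: 0|0|1|2|2
2|0|2|2|2
3|2|3|3|2
3|3|0|3|1
2|1|3|3|2
gen 5: 0|0|1|2|2
2|0|2|2|2
3|2|3|3|2
3|3|0|3|1
2|2|3|3|2

3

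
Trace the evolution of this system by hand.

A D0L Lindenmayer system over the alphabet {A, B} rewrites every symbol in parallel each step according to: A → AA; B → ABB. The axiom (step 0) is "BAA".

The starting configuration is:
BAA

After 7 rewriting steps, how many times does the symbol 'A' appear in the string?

704

[0] BAA
[1] ABBAAAA
[2] AAABBABBAAAAAAAA
[3] AAAAAAABBABBAAABBABBAAAAAAAAAAAAAAAA
[4] AAAAAAAAAAAAAAABBABBAAABBABBAAAAAAABBABBAAABBABBAAAAAAAAAAAAAAAAAAAAAAAAAAAAAAAA
[5] AAAAAAAAAAAAAAAAAAAAAAAAAAAAAAABBABBAAABBABBAAAAAAABBABBAA…AAAAAAAAAAAAAAAAAAAAAAAAAAAAAAAAAAAAAAAAAAAAAAAAAAAAAAAAAA  (len 176)
[6] AAAAAAAAAAAAAAAAAAAAAAAAAAAAAAAAAAAAAAAAAAAAAAAAAAAAAAAAAA…AAAAAAAAAAAAAAAAAAAAAAAAAAAAAAAAAAAAAAAAAAAAAAAAAAAAAAAAAA  (len 384)
[7] AAAAAAAAAAAAAAAAAAAAAAAAAAAAAAAAAAAAAAAAAAAAAAAAAAAAAAAAAA…AAAAAAAAAAAAAAAAAAAAAAAAAAAAAAAAAAAAAAAAAAAAAAAAAAAAAAAAAA  (len 832)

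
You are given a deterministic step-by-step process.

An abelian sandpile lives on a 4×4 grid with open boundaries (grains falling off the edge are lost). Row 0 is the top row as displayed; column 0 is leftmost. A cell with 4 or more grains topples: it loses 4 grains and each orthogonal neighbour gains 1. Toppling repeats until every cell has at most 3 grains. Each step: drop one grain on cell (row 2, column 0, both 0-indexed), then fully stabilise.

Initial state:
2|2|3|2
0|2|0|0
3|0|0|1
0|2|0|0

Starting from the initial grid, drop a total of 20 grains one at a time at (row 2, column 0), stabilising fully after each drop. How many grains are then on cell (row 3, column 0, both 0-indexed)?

3

step 0: 2|2|3|2
0|2|0|0
3|0|0|1
0|2|0|0
step 1: 2|2|3|2
1|2|0|0
0|1|0|1
1|2|0|0
step 2: 2|2|3|2
1|2|0|0
1|1|0|1
1|2|0|0
step 3: 2|2|3|2
1|2|0|0
2|1|0|1
1|2|0|0
step 4: 2|2|3|2
1|2|0|0
3|1|0|1
1|2|0|0
step 5: 2|2|3|2
2|2|0|0
0|2|0|1
2|2|0|0
step 6: 2|2|3|2
2|2|0|0
1|2|0|1
2|2|0|0
step 7: 2|2|3|2
2|2|0|0
2|2|0|1
2|2|0|0
step 8: 2|2|3|2
2|2|0|0
3|2|0|1
2|2|0|0
step 9: 2|2|3|2
3|2|0|0
0|3|0|1
3|2|0|0
step 10: 2|2|3|2
3|2|0|0
1|3|0|1
3|2|0|0
step 11: 2|2|3|2
3|2|0|0
2|3|0|1
3|2|0|0
step 12: 2|2|3|2
3|2|0|0
3|3|0|1
3|2|0|0
step 13: 3|3|3|2
1|0|1|0
3|2|1|1
1|0|1|0
step 14: 3|3|3|2
2|0|1|0
0|3|1|1
2|0|1|0
step 15: 3|3|3|2
2|0|1|0
1|3|1|1
2|0|1|0
step 16: 3|3|3|2
2|0|1|0
2|3|1|1
2|0|1|0
step 17: 3|3|3|2
2|0|1|0
3|3|1|1
2|0|1|0
step 18: 3|3|3|2
3|1|1|0
1|0|2|1
3|1|1|0
step 19: 3|3|3|2
3|1|1|0
2|0|2|1
3|1|1|0
step 20: 3|3|3|2
3|1|1|0
3|0|2|1
3|1|1|0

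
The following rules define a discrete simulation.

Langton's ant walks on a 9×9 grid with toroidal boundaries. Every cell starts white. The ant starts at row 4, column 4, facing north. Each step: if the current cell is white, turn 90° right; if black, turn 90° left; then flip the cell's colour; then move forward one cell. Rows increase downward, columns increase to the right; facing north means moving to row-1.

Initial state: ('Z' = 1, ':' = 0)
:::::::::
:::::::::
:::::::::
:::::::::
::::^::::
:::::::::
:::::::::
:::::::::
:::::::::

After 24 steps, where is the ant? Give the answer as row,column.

k=0  :::::::::
:::::::::
:::::::::
:::::::::
::::^::::
:::::::::
:::::::::
:::::::::
:::::::::
k=1  :::::::::
:::::::::
:::::::::
:::::::::
::::Z>:::
:::::::::
:::::::::
:::::::::
:::::::::
k=2  :::::::::
:::::::::
:::::::::
:::::::::
::::ZZ:::
:::::v:::
:::::::::
:::::::::
:::::::::
k=3  :::::::::
:::::::::
:::::::::
:::::::::
::::ZZ:::
::::<Z:::
:::::::::
:::::::::
:::::::::
k=4  :::::::::
:::::::::
:::::::::
:::::::::
::::^Z:::
::::ZZ:::
:::::::::
:::::::::
:::::::::
k=5  :::::::::
:::::::::
:::::::::
:::::::::
:::<:Z:::
::::ZZ:::
:::::::::
:::::::::
:::::::::
k=6  :::::::::
:::::::::
:::::::::
:::^:::::
:::Z:Z:::
::::ZZ:::
:::::::::
:::::::::
:::::::::
k=7  :::::::::
:::::::::
:::::::::
:::Z>::::
:::Z:Z:::
::::ZZ:::
:::::::::
:::::::::
:::::::::
k=8  :::::::::
:::::::::
:::::::::
:::ZZ::::
:::ZvZ:::
::::ZZ:::
:::::::::
:::::::::
:::::::::
k=9  :::::::::
:::::::::
:::::::::
:::ZZ::::
:::<ZZ:::
::::ZZ:::
:::::::::
:::::::::
:::::::::
k=10  :::::::::
:::::::::
:::::::::
:::ZZ::::
::::ZZ:::
:::vZZ:::
:::::::::
:::::::::
:::::::::
k=11  :::::::::
:::::::::
:::::::::
:::ZZ::::
::::ZZ:::
::<ZZZ:::
:::::::::
:::::::::
:::::::::
k=12  :::::::::
:::::::::
:::::::::
:::ZZ::::
::^:ZZ:::
::ZZZZ:::
:::::::::
:::::::::
:::::::::
k=13  :::::::::
:::::::::
:::::::::
:::ZZ::::
::Z>ZZ:::
::ZZZZ:::
:::::::::
:::::::::
:::::::::
k=14  :::::::::
:::::::::
:::::::::
:::ZZ::::
::ZZZZ:::
::ZvZZ:::
:::::::::
:::::::::
:::::::::
k=15  :::::::::
:::::::::
:::::::::
:::ZZ::::
::ZZZZ:::
::Z:>Z:::
:::::::::
:::::::::
:::::::::
k=16  :::::::::
:::::::::
:::::::::
:::ZZ::::
::ZZ^Z:::
::Z::Z:::
:::::::::
:::::::::
:::::::::
k=17  :::::::::
:::::::::
:::::::::
:::ZZ::::
::Z<:Z:::
::Z::Z:::
:::::::::
:::::::::
:::::::::
k=18  :::::::::
:::::::::
:::::::::
:::ZZ::::
::Z::Z:::
::Zv:Z:::
:::::::::
:::::::::
:::::::::
k=19  :::::::::
:::::::::
:::::::::
:::ZZ::::
::Z::Z:::
::<Z:Z:::
:::::::::
:::::::::
:::::::::
k=20  :::::::::
:::::::::
:::::::::
:::ZZ::::
::Z::Z:::
:::Z:Z:::
::v::::::
:::::::::
:::::::::
k=21  :::::::::
:::::::::
:::::::::
:::ZZ::::
::Z::Z:::
:::Z:Z:::
:<Z::::::
:::::::::
:::::::::
k=22  :::::::::
:::::::::
:::::::::
:::ZZ::::
::Z::Z:::
:^:Z:Z:::
:ZZ::::::
:::::::::
:::::::::
k=23  :::::::::
:::::::::
:::::::::
:::ZZ::::
::Z::Z:::
:Z>Z:Z:::
:ZZ::::::
:::::::::
:::::::::
k=24  :::::::::
:::::::::
:::::::::
:::ZZ::::
::Z::Z:::
:ZZZ:Z:::
:Zv::::::
:::::::::
:::::::::

6,2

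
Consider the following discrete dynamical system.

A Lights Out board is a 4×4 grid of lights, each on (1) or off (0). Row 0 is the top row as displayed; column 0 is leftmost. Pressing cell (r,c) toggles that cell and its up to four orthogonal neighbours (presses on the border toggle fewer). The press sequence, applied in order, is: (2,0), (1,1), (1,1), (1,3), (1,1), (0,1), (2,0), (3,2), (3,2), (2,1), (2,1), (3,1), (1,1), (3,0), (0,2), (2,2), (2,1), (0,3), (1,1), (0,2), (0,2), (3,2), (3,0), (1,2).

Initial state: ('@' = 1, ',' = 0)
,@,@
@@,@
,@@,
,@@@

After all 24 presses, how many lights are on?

[0] ,@,@
@@,@
,@@,
,@@@
[1] ,@,@
,@,@
@,@,
@@@@
[2] ,,,@
@,@@
@@@,
@@@@
[3] ,@,@
,@,@
@,@,
@@@@
[4] ,@,,
,@@,
@,@@
@@@@
[5] ,,,,
@,,,
@@@@
@@@@
[6] @@@,
@@,,
@@@@
@@@@
[7] @@@,
,@,,
,,@@
,@@@
[8] @@@,
,@,,
,,,@
,,,,
[9] @@@,
,@,,
,,@@
,@@@
[10] @@@,
,,,,
@@,@
,,@@
[11] @@@,
,@,,
,,@@
,@@@
[12] @@@,
,@,,
,@@@
@,,@
[13] @,@,
@,@,
,,@@
@,,@
[14] @,@,
@,@,
@,@@
,@,@
[15] @@,@
@,,,
@,@@
,@,@
[16] @@,@
@,@,
@@,,
,@@@
[17] @@,@
@@@,
,,@,
,,@@
[18] @@@,
@@@@
,,@,
,,@@
[19] @,@,
,,,@
,@@,
,,@@
[20] @@,@
,,@@
,@@,
,,@@
[21] @,@,
,,,@
,@@,
,,@@
[22] @,@,
,,,@
,@,,
,@,,
[23] @,@,
,,,@
@@,,
@,,,
[24] @,,,
,@@,
@@@,
@,,,

7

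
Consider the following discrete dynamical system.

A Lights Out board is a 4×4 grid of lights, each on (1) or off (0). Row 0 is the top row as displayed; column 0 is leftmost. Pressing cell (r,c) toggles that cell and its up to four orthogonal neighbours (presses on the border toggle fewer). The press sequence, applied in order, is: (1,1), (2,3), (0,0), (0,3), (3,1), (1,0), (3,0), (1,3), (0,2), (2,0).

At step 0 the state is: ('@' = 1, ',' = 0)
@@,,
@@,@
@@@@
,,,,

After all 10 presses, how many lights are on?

gen 0: @@,,
@@,@
@@@@
,,,,
gen 1: @,,,
,,@@
@,@@
,,,,
gen 2: @,,,
,,@,
@,,,
,,,@
gen 3: ,@,,
@,@,
@,,,
,,,@
gen 4: ,@@@
@,@@
@,,,
,,,@
gen 5: ,@@@
@,@@
@@,,
@@@@
gen 6: @@@@
,@@@
,@,,
@@@@
gen 7: @@@@
,@@@
@@,,
,,@@
gen 8: @@@,
,@,,
@@,@
,,@@
gen 9: @,,@
,@@,
@@,@
,,@@
gen 10: @,,@
@@@,
,,,@
@,@@

9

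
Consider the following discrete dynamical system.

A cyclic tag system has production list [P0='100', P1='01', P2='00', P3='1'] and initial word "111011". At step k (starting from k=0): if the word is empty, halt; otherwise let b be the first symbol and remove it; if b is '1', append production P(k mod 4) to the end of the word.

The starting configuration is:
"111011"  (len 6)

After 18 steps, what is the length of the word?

8

gen 0: "111011"  (len 6)
gen 1: "11011100"  (len 8)
gen 2: "101110001"  (len 9)
gen 3: "0111000100"  (len 10)
gen 4: "111000100"  (len 9)
gen 5: "11000100100"  (len 11)
gen 6: "100010010001"  (len 12)
gen 7: "0001001000100"  (len 13)
gen 8: "001001000100"  (len 12)
gen 9: "01001000100"  (len 11)
gen 10: "1001000100"  (len 10)
gen 11: "00100010000"  (len 11)
gen 12: "0100010000"  (len 10)
gen 13: "100010000"  (len 9)
gen 14: "0001000001"  (len 10)
gen 15: "001000001"  (len 9)
gen 16: "01000001"  (len 8)
gen 17: "1000001"  (len 7)
gen 18: "00000101"  (len 8)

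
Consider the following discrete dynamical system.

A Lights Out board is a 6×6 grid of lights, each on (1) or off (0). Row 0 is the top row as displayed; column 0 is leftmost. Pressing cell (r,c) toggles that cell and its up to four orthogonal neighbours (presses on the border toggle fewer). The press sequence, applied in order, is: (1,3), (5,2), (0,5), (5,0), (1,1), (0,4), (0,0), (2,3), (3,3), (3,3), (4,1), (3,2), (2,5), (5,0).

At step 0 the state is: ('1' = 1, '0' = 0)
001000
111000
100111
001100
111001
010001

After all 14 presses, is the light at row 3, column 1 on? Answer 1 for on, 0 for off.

0) 001000
111000
100111
001100
111001
010001
1) 001100
110110
100011
001100
111001
010001
2) 001100
110110
100011
001100
110001
001101
3) 001111
110111
100011
001100
110001
001101
4) 001111
110111
100011
001100
010001
111101
5) 011111
001111
110011
001100
010001
111101
6) 011000
001101
110011
001100
010001
111101
7) 101000
101101
110011
001100
010001
111101
8) 101000
101001
111101
001000
010001
111101
9) 101000
101001
111001
000110
010101
111101
10) 101000
101001
111101
001000
010001
111101
11) 101000
101001
111101
011000
101001
101101
12) 101000
101001
110101
000100
100001
101101
13) 101000
101000
110110
000101
100001
101101
14) 101000
101000
110110
000101
000001
011101

0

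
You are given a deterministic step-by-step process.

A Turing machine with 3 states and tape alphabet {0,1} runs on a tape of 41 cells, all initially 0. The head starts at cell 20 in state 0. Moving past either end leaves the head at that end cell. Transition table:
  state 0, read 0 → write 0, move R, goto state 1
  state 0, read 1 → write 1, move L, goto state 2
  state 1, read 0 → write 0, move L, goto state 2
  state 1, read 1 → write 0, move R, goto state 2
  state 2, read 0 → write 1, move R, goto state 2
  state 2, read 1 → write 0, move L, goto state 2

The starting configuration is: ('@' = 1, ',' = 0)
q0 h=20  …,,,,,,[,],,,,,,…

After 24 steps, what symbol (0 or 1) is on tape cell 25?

1

k=0  q0 h=20  …,,,,,,[,],,,,,,…
k=1  q1 h=21  …,,,,,,[,],,,,,,…
k=2  q2 h=20  …,,,,,,[,],,,,,,…
k=3  q2 h=21  …,,,,,@[,],,,,,,…
k=4  q2 h=22  …,,,,@@[,],,,,,,…
k=5  q2 h=23  …,,,@@@[,],,,,,,…
k=6  q2 h=24  …,,@@@@[,],,,,,,…
k=7  q2 h=25  …,@@@@@[,],,,,,,…
k=8  q2 h=26  …@@@@@@[,],,,,,,…
k=9  q2 h=27  …@@@@@@[,],,,,,,…
k=10  q2 h=28  …@@@@@@[,],,,,,,…
k=11  q2 h=29  …@@@@@@[,],,,,,,…
k=12  q2 h=30  …@@@@@@[,],,,,,,…
k=13  q2 h=31  …@@@@@@[,],,,,,,…
k=14  q2 h=32  …@@@@@@[,],,,,,,…
k=15  q2 h=33  …@@@@@@[,],,,,,,…
k=16  q2 h=34  …@@@@@@[,],,,,,,|
k=17  q2 h=35  …@@@@@@[,],,,,,|
k=18  q2 h=36  …@@@@@@[,],,,,|
k=19  q2 h=37  …@@@@@@[,],,,|
k=20  q2 h=38  …@@@@@@[,],,|
k=21  q2 h=39  …@@@@@@[,],|
k=22  q2 h=40  …@@@@@@[,]|
k=23  q2 h=40  …@@@@@@[@]|
k=24  q2 h=39  …@@@@@@[@],|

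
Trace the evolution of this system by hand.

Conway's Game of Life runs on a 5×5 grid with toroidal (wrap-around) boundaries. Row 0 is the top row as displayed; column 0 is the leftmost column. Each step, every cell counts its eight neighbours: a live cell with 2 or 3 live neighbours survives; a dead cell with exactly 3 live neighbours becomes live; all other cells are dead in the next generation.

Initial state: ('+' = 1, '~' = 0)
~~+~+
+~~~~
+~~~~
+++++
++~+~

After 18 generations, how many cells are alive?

9

[0] ~~+~+
+~~~~
+~~~~
+++++
++~+~
[1] ~~+++
++~~+
~~++~
~~~+~
~~~~~
[2] ~++++
++~~~
++++~
~~++~
~~+~+
[3] ~~~~+
~~~~~
+~~+~
+~~~~
+~~~+
[4] +~~~+
~~~~+
~~~~+
++~~~
+~~~+
[5] ~~~+~
~~~++
~~~~+
~+~~~
~~~~~
[6] ~~~++
~~~++
+~~++
~~~~~
~~~~~
[7] ~~~++
~~+~~
+~~+~
~~~~+
~~~~~
[8] ~~~+~
~~+~~
~~~++
~~~~+
~~~++
[9] ~~+++
~~+~+
~~~++
+~~~~
~~~++
[10] +~+~~
+~+~~
+~~++
+~~~~
+~+~~
[11] +~+++
+~+~~
+~~+~
+~~+~
+~~~+
[12] ~~+~~
+~+~~
+~++~
++~+~
~~+~~
[13] ~~++~
~~+~+
+~~+~
+~~+~
~~++~
[14] ~+~~+
~++~+
++++~
~+~+~
~+~~~
[15] ~+~+~
~~~~+
~~~~~
~~~++
~+~~~
[16] +~+~~
~~~~~
~~~++
~~~~~
+~~++
[17] ++~+~
~~~++
~~~~~
+~~~~
++~++
[18] ~+~~~
+~+++
~~~~+
++~~~
~~~+~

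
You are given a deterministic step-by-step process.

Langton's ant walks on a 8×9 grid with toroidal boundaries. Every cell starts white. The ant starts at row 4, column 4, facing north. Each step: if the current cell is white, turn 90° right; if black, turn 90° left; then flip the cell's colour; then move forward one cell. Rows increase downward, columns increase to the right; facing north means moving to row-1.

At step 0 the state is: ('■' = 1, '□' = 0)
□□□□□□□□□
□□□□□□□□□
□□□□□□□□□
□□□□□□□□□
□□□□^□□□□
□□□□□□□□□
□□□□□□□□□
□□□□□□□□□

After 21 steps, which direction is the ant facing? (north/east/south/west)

gen 0: □□□□□□□□□
□□□□□□□□□
□□□□□□□□□
□□□□□□□□□
□□□□^□□□□
□□□□□□□□□
□□□□□□□□□
□□□□□□□□□
gen 1: □□□□□□□□□
□□□□□□□□□
□□□□□□□□□
□□□□□□□□□
□□□□■>□□□
□□□□□□□□□
□□□□□□□□□
□□□□□□□□□
gen 2: □□□□□□□□□
□□□□□□□□□
□□□□□□□□□
□□□□□□□□□
□□□□■■□□□
□□□□□v□□□
□□□□□□□□□
□□□□□□□□□
gen 3: □□□□□□□□□
□□□□□□□□□
□□□□□□□□□
□□□□□□□□□
□□□□■■□□□
□□□□<■□□□
□□□□□□□□□
□□□□□□□□□
gen 4: □□□□□□□□□
□□□□□□□□□
□□□□□□□□□
□□□□□□□□□
□□□□^■□□□
□□□□■■□□□
□□□□□□□□□
□□□□□□□□□
gen 5: □□□□□□□□□
□□□□□□□□□
□□□□□□□□□
□□□□□□□□□
□□□<□■□□□
□□□□■■□□□
□□□□□□□□□
□□□□□□□□□
gen 6: □□□□□□□□□
□□□□□□□□□
□□□□□□□□□
□□□^□□□□□
□□□■□■□□□
□□□□■■□□□
□□□□□□□□□
□□□□□□□□□
gen 7: □□□□□□□□□
□□□□□□□□□
□□□□□□□□□
□□□■>□□□□
□□□■□■□□□
□□□□■■□□□
□□□□□□□□□
□□□□□□□□□
gen 8: □□□□□□□□□
□□□□□□□□□
□□□□□□□□□
□□□■■□□□□
□□□■v■□□□
□□□□■■□□□
□□□□□□□□□
□□□□□□□□□
gen 9: □□□□□□□□□
□□□□□□□□□
□□□□□□□□□
□□□■■□□□□
□□□<■■□□□
□□□□■■□□□
□□□□□□□□□
□□□□□□□□□
gen 10: □□□□□□□□□
□□□□□□□□□
□□□□□□□□□
□□□■■□□□□
□□□□■■□□□
□□□v■■□□□
□□□□□□□□□
□□□□□□□□□
gen 11: □□□□□□□□□
□□□□□□□□□
□□□□□□□□□
□□□■■□□□□
□□□□■■□□□
□□<■■■□□□
□□□□□□□□□
□□□□□□□□□
gen 12: □□□□□□□□□
□□□□□□□□□
□□□□□□□□□
□□□■■□□□□
□□^□■■□□□
□□■■■■□□□
□□□□□□□□□
□□□□□□□□□
gen 13: □□□□□□□□□
□□□□□□□□□
□□□□□□□□□
□□□■■□□□□
□□■>■■□□□
□□■■■■□□□
□□□□□□□□□
□□□□□□□□□
gen 14: □□□□□□□□□
□□□□□□□□□
□□□□□□□□□
□□□■■□□□□
□□■■■■□□□
□□■v■■□□□
□□□□□□□□□
□□□□□□□□□
gen 15: □□□□□□□□□
□□□□□□□□□
□□□□□□□□□
□□□■■□□□□
□□■■■■□□□
□□■□>■□□□
□□□□□□□□□
□□□□□□□□□
gen 16: □□□□□□□□□
□□□□□□□□□
□□□□□□□□□
□□□■■□□□□
□□■■^■□□□
□□■□□■□□□
□□□□□□□□□
□□□□□□□□□
gen 17: □□□□□□□□□
□□□□□□□□□
□□□□□□□□□
□□□■■□□□□
□□■<□■□□□
□□■□□■□□□
□□□□□□□□□
□□□□□□□□□
gen 18: □□□□□□□□□
□□□□□□□□□
□□□□□□□□□
□□□■■□□□□
□□■□□■□□□
□□■v□■□□□
□□□□□□□□□
□□□□□□□□□
gen 19: □□□□□□□□□
□□□□□□□□□
□□□□□□□□□
□□□■■□□□□
□□■□□■□□□
□□<■□■□□□
□□□□□□□□□
□□□□□□□□□
gen 20: □□□□□□□□□
□□□□□□□□□
□□□□□□□□□
□□□■■□□□□
□□■□□■□□□
□□□■□■□□□
□□v□□□□□□
□□□□□□□□□
gen 21: □□□□□□□□□
□□□□□□□□□
□□□□□□□□□
□□□■■□□□□
□□■□□■□□□
□□□■□■□□□
□<■□□□□□□
□□□□□□□□□

west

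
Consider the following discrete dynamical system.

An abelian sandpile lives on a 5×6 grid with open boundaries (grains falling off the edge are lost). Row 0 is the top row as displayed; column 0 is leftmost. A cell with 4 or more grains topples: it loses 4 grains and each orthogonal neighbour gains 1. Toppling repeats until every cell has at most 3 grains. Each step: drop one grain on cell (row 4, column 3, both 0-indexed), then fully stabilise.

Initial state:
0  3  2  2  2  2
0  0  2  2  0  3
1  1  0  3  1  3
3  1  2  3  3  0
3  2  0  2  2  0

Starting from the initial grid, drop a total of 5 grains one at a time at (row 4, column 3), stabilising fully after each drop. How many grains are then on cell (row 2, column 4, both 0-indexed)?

step 0: 0  3  2  2  2  2
0  0  2  2  0  3
1  1  0  3  1  3
3  1  2  3  3  0
3  2  0  2  2  0
step 1: 0  3  2  2  2  2
0  0  2  2  0  3
1  1  0  3  1  3
3  1  2  3  3  0
3  2  0  3  2  0
step 2: 0  3  2  2  2  2
0  0  2  3  0  3
1  1  1  0  3  3
3  1  3  2  1  1
3  2  1  2  0  1
step 3: 0  3  2  2  2  2
0  0  2  3  0  3
1  1  1  0  3  3
3  1  3  2  1  1
3  2  1  3  0  1
step 4: 0  3  2  2  2  2
0  0  2  3  0  3
1  1  1  0  3  3
3  1  3  3  1  1
3  2  2  0  1  1
step 5: 0  3  2  2  2  2
0  0  2  3  0  3
1  1  1  0  3  3
3  1  3  3  1  1
3  2  2  1  1  1

3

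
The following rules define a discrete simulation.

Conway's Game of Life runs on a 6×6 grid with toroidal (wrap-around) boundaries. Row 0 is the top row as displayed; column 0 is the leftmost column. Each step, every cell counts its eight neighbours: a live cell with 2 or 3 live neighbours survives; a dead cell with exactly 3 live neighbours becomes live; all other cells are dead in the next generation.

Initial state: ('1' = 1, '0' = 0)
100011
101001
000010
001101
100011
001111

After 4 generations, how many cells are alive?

[0] 100011
101001
000010
001101
100011
001111
[1] 001000
110100
111010
100100
110000
010000
[2] 101000
100101
000010
000100
111000
111000
[3] 001100
110111
000111
011100
100100
000101
[4] 010000
110000
000000
110001
110100
000100

10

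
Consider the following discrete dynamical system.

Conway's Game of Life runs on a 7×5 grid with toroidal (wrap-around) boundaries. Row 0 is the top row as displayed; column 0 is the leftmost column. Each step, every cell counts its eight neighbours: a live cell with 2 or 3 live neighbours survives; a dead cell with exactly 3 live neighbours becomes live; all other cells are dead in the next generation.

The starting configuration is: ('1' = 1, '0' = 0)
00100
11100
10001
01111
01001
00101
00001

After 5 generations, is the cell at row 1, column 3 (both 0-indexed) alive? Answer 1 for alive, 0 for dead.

0

[0] 00100
11100
10001
01111
01001
00101
00001
[1] 10110
10111
00000
01100
01001
00001
00000
[2] 10100
10100
10001
11100
01110
10000
00011
[3] 10100
10010
00111
00000
00011
11000
11011
[4] 00100
10000
00111
00100
10001
01000
00010
[5] 00000
01101
01111
11100
11000
10001
00100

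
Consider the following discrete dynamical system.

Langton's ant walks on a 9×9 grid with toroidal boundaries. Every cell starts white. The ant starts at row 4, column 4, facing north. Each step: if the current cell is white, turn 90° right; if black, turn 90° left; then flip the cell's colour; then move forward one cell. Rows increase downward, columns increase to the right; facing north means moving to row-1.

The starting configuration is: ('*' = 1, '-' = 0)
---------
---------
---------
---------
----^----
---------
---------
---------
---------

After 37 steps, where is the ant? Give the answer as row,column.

8,3

step 0: ---------
---------
---------
---------
----^----
---------
---------
---------
---------
step 1: ---------
---------
---------
---------
----*>---
---------
---------
---------
---------
step 2: ---------
---------
---------
---------
----**---
-----v---
---------
---------
---------
step 3: ---------
---------
---------
---------
----**---
----<*---
---------
---------
---------
step 4: ---------
---------
---------
---------
----^*---
----**---
---------
---------
---------
step 5: ---------
---------
---------
---------
---<-*---
----**---
---------
---------
---------
step 6: ---------
---------
---------
---^-----
---*-*---
----**---
---------
---------
---------
step 7: ---------
---------
---------
---*>----
---*-*---
----**---
---------
---------
---------
step 8: ---------
---------
---------
---**----
---*v*---
----**---
---------
---------
---------
step 9: ---------
---------
---------
---**----
---<**---
----**---
---------
---------
---------
step 10: ---------
---------
---------
---**----
----**---
---v**---
---------
---------
---------
step 11: ---------
---------
---------
---**----
----**---
--<***---
---------
---------
---------
step 12: ---------
---------
---------
---**----
--^-**---
--****---
---------
---------
---------
step 13: ---------
---------
---------
---**----
--*>**---
--****---
---------
---------
---------
step 14: ---------
---------
---------
---**----
--****---
--*v**---
---------
---------
---------
step 15: ---------
---------
---------
---**----
--****---
--*->*---
---------
---------
---------
step 16: ---------
---------
---------
---**----
--**^*---
--*--*---
---------
---------
---------
step 17: ---------
---------
---------
---**----
--*<-*---
--*--*---
---------
---------
---------
step 18: ---------
---------
---------
---**----
--*--*---
--*v-*---
---------
---------
---------
step 19: ---------
---------
---------
---**----
--*--*---
--<*-*---
---------
---------
---------
step 20: ---------
---------
---------
---**----
--*--*---
---*-*---
--v------
---------
---------
step 21: ---------
---------
---------
---**----
--*--*---
---*-*---
-<*------
---------
---------
step 22: ---------
---------
---------
---**----
--*--*---
-^-*-*---
-**------
---------
---------
step 23: ---------
---------
---------
---**----
--*--*---
-*>*-*---
-**------
---------
---------
step 24: ---------
---------
---------
---**----
--*--*---
-***-*---
-*v------
---------
---------
step 25: ---------
---------
---------
---**----
--*--*---
-***-*---
-*->-----
---------
---------
step 26: ---------
---------
---------
---**----
--*--*---
-***-*---
-*-*-----
---v-----
---------
step 27: ---------
---------
---------
---**----
--*--*---
-***-*---
-*-*-----
--<*-----
---------
step 28: ---------
---------
---------
---**----
--*--*---
-***-*---
-*^*-----
--**-----
---------
step 29: ---------
---------
---------
---**----
--*--*---
-***-*---
-**>-----
--**-----
---------
step 30: ---------
---------
---------
---**----
--*--*---
-**^-*---
-**------
--**-----
---------
step 31: ---------
---------
---------
---**----
--*--*---
-*<--*---
-**------
--**-----
---------
step 32: ---------
---------
---------
---**----
--*--*---
-*---*---
-*v------
--**-----
---------
step 33: ---------
---------
---------
---**----
--*--*---
-*---*---
-*->-----
--**-----
---------
step 34: ---------
---------
---------
---**----
--*--*---
-*---*---
-*-*-----
--*v-----
---------
step 35: ---------
---------
---------
---**----
--*--*---
-*---*---
-*-*-----
--*->----
---------
step 36: ---------
---------
---------
---**----
--*--*---
-*---*---
-*-*-----
--*-*----
----v----
step 37: ---------
---------
---------
---**----
--*--*---
-*---*---
-*-*-----
--*-*----
---<*----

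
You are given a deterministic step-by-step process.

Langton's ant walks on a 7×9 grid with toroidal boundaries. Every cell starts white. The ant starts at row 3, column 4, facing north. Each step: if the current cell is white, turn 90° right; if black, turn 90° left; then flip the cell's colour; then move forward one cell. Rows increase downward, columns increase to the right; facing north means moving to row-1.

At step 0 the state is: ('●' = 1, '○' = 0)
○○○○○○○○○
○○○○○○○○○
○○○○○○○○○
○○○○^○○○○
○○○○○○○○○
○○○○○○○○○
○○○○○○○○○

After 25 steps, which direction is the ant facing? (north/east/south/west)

east

[0] ○○○○○○○○○
○○○○○○○○○
○○○○○○○○○
○○○○^○○○○
○○○○○○○○○
○○○○○○○○○
○○○○○○○○○
[1] ○○○○○○○○○
○○○○○○○○○
○○○○○○○○○
○○○○●>○○○
○○○○○○○○○
○○○○○○○○○
○○○○○○○○○
[2] ○○○○○○○○○
○○○○○○○○○
○○○○○○○○○
○○○○●●○○○
○○○○○v○○○
○○○○○○○○○
○○○○○○○○○
[3] ○○○○○○○○○
○○○○○○○○○
○○○○○○○○○
○○○○●●○○○
○○○○<●○○○
○○○○○○○○○
○○○○○○○○○
[4] ○○○○○○○○○
○○○○○○○○○
○○○○○○○○○
○○○○^●○○○
○○○○●●○○○
○○○○○○○○○
○○○○○○○○○
[5] ○○○○○○○○○
○○○○○○○○○
○○○○○○○○○
○○○<○●○○○
○○○○●●○○○
○○○○○○○○○
○○○○○○○○○
[6] ○○○○○○○○○
○○○○○○○○○
○○○^○○○○○
○○○●○●○○○
○○○○●●○○○
○○○○○○○○○
○○○○○○○○○
[7] ○○○○○○○○○
○○○○○○○○○
○○○●>○○○○
○○○●○●○○○
○○○○●●○○○
○○○○○○○○○
○○○○○○○○○
[8] ○○○○○○○○○
○○○○○○○○○
○○○●●○○○○
○○○●v●○○○
○○○○●●○○○
○○○○○○○○○
○○○○○○○○○
[9] ○○○○○○○○○
○○○○○○○○○
○○○●●○○○○
○○○<●●○○○
○○○○●●○○○
○○○○○○○○○
○○○○○○○○○
[10] ○○○○○○○○○
○○○○○○○○○
○○○●●○○○○
○○○○●●○○○
○○○v●●○○○
○○○○○○○○○
○○○○○○○○○
[11] ○○○○○○○○○
○○○○○○○○○
○○○●●○○○○
○○○○●●○○○
○○<●●●○○○
○○○○○○○○○
○○○○○○○○○
[12] ○○○○○○○○○
○○○○○○○○○
○○○●●○○○○
○○^○●●○○○
○○●●●●○○○
○○○○○○○○○
○○○○○○○○○
[13] ○○○○○○○○○
○○○○○○○○○
○○○●●○○○○
○○●>●●○○○
○○●●●●○○○
○○○○○○○○○
○○○○○○○○○
[14] ○○○○○○○○○
○○○○○○○○○
○○○●●○○○○
○○●●●●○○○
○○●v●●○○○
○○○○○○○○○
○○○○○○○○○
[15] ○○○○○○○○○
○○○○○○○○○
○○○●●○○○○
○○●●●●○○○
○○●○>●○○○
○○○○○○○○○
○○○○○○○○○
[16] ○○○○○○○○○
○○○○○○○○○
○○○●●○○○○
○○●●^●○○○
○○●○○●○○○
○○○○○○○○○
○○○○○○○○○
[17] ○○○○○○○○○
○○○○○○○○○
○○○●●○○○○
○○●<○●○○○
○○●○○●○○○
○○○○○○○○○
○○○○○○○○○
[18] ○○○○○○○○○
○○○○○○○○○
○○○●●○○○○
○○●○○●○○○
○○●v○●○○○
○○○○○○○○○
○○○○○○○○○
[19] ○○○○○○○○○
○○○○○○○○○
○○○●●○○○○
○○●○○●○○○
○○<●○●○○○
○○○○○○○○○
○○○○○○○○○
[20] ○○○○○○○○○
○○○○○○○○○
○○○●●○○○○
○○●○○●○○○
○○○●○●○○○
○○v○○○○○○
○○○○○○○○○
[21] ○○○○○○○○○
○○○○○○○○○
○○○●●○○○○
○○●○○●○○○
○○○●○●○○○
○<●○○○○○○
○○○○○○○○○
[22] ○○○○○○○○○
○○○○○○○○○
○○○●●○○○○
○○●○○●○○○
○^○●○●○○○
○●●○○○○○○
○○○○○○○○○
[23] ○○○○○○○○○
○○○○○○○○○
○○○●●○○○○
○○●○○●○○○
○●>●○●○○○
○●●○○○○○○
○○○○○○○○○
[24] ○○○○○○○○○
○○○○○○○○○
○○○●●○○○○
○○●○○●○○○
○●●●○●○○○
○●v○○○○○○
○○○○○○○○○
[25] ○○○○○○○○○
○○○○○○○○○
○○○●●○○○○
○○●○○●○○○
○●●●○●○○○
○●○>○○○○○
○○○○○○○○○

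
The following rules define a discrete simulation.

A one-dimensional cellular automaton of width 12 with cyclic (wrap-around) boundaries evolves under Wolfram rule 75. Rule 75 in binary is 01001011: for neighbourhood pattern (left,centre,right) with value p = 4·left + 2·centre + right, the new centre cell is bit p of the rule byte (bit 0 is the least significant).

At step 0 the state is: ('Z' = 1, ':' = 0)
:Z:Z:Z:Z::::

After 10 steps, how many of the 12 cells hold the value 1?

step 0: :Z:Z:Z:Z::::
step 1: Z::::::::ZZZ
step 2: Z:ZZZZZZZZ::
step 3: ::Z::::::Z:Z
step 4: :Z::ZZZZZ:::
step 5: Z::ZZ:::Z:ZZ
step 6: Z:ZZZ:ZZ::Z:
step 7: ::Z:Z:ZZ:Z::
step 8: ZZ::::ZZ:::Z
step 9: :Z:ZZZZZ:ZZZ
step 10: :::Z:::Z:Z:Z

4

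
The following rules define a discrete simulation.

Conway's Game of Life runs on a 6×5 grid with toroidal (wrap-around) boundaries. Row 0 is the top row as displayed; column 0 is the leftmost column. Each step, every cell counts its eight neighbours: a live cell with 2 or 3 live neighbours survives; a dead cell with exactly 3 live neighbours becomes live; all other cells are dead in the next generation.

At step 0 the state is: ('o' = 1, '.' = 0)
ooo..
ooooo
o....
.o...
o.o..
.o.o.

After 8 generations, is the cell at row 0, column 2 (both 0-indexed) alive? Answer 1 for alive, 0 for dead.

0

k=0  ooo..
ooooo
o....
.o...
o.o..
.o.o.
k=1  .....
...o.
...o.
oo...
o.o..
...oo
k=2  ...oo
.....
..o.o
ooo.o
o.oo.
...oo
k=3  ...oo
....o
..o.o
.....
.....
o....
k=4  o..oo
o...o
...o.
.....
.....
....o
k=5  ...o.
o....
....o
.....
.....
o..oo
k=6  o..o.
....o
.....
.....
....o
...oo
k=7  o..o.
....o
.....
.....
...oo
o..o.
k=8  o..o.
....o
.....
.....
...oo
o.oo.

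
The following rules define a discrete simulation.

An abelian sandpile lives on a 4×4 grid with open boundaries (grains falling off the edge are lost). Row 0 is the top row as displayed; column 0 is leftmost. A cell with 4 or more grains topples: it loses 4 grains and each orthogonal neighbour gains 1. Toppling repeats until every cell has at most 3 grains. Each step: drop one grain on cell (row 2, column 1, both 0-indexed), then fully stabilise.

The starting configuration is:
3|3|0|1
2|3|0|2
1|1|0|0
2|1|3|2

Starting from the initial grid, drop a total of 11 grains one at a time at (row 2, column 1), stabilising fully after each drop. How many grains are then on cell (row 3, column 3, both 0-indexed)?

[0] 3|3|0|1
2|3|0|2
1|1|0|0
2|1|3|2
[1] 3|3|0|1
2|3|0|2
1|2|0|0
2|1|3|2
[2] 3|3|0|1
2|3|0|2
1|3|0|0
2|1|3|2
[3] 1|1|1|1
0|2|1|2
3|1|1|0
2|2|3|2
[4] 1|1|1|1
0|2|1|2
3|2|1|0
2|2|3|2
[5] 1|1|1|1
0|2|1|2
3|3|1|0
2|2|3|2
[6] 1|1|1|1
1|3|1|2
0|1|2|0
3|3|3|2
[7] 1|1|1|1
1|3|1|2
0|2|2|0
3|3|3|2
[8] 1|1|1|1
1|3|1|2
0|3|2|0
3|3|3|2
[9] 1|2|1|1
2|0|3|2
2|3|0|1
0|2|1|3
[10] 1|2|1|1
2|1|3|2
3|0|1|1
0|3|1|3
[11] 1|2|1|1
2|1|3|2
3|1|1|1
0|3|1|3

3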